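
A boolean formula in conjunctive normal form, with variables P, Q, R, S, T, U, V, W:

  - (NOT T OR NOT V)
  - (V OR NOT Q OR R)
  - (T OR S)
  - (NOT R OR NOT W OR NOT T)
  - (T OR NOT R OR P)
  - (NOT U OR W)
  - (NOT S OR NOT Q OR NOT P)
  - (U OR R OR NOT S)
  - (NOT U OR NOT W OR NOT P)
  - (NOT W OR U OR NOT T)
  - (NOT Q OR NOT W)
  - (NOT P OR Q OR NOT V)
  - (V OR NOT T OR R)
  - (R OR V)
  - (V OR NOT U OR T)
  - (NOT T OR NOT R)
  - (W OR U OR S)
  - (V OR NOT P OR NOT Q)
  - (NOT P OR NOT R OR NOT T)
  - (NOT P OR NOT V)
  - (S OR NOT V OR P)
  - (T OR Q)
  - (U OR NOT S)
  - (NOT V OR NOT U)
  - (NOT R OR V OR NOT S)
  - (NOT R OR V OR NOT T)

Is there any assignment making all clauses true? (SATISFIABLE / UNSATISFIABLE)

V = True:
  propagation gives T=False, S=True, P=False, R=False; an empty clause results — contradiction.
V = False:
  propagation gives R=True, T=False, S=True; an empty clause results — contradiction.
Every branch closes, so no satisfying assignment exists.

UNSATISFIABLE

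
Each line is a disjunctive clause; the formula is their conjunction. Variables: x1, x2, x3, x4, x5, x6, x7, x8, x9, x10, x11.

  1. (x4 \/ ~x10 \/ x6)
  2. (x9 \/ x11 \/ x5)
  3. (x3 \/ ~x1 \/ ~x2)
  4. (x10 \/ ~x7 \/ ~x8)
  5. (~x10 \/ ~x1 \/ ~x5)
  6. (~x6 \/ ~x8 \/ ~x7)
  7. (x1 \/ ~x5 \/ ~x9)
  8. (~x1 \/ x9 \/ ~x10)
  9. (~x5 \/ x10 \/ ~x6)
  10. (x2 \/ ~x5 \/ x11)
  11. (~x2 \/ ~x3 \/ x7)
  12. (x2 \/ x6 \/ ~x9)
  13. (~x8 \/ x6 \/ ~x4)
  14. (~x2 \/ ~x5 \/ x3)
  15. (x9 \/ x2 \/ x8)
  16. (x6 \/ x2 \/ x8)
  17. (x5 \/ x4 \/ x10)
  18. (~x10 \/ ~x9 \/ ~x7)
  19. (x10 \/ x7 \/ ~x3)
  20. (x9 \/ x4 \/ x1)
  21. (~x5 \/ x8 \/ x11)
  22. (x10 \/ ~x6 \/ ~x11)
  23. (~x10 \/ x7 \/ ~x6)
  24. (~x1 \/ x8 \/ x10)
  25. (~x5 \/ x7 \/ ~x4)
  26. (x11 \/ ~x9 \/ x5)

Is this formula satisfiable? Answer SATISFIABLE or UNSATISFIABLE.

SATISFIABLE

Branch on x1: take x1 = False.
Set x2 = True and propagate.
For the remaining variables, x3 = True, x4 = True, x5 = False, x6 = True, x7 = True, x8 = False, x9 = False, x10 = True, x11 = True works.
So x1=F  x2=T  x3=T  x4=T  x5=F  x6=T  x7=T  x8=F  x9=F  x10=T  x11=T is a satisfying assignment.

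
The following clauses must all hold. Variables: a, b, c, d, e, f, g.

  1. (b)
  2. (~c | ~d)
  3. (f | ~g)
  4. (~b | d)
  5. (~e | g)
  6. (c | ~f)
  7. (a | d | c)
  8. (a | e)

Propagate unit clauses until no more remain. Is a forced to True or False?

True

(b) is a unit clause: b = True.
(~b | d) with b = True leaves only d, so d = True.
(~d | ~c): since d = True, the clause reduces to (~c). c = False.
(c | ~f): since c = False, the clause reduces to (~f). f = False.
In (f | ~g), f is now false; ~g must hold, so g = False.
(~e | g) with g = False leaves only ~e, so e = False.
(e | a) with e = False leaves only a, so a = True.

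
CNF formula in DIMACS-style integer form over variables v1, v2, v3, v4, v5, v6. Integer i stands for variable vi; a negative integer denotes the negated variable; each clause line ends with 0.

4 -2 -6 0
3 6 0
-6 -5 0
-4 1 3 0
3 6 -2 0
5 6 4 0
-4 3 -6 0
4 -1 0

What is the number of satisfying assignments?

Split on v6, then v4.
  v6=T, v4=T: remaining (v1,v2,v3,v5) ∈ {(F,F,T,F); (F,T,T,F); (T,F,T,F); (T,T,T,F)} — 4.
  v6=T, v4=F: remaining (v1,v2,v3,v5) ∈ {(F,F,F,F); (F,F,T,F)} — 2.
  v6=F, v4=T: forces v3=T; v1, v2, v5 free → 2^3 = 8.
  v6=F, v4=F: remaining (v1,v2,v3,v5) ∈ {(F,F,T,T); (F,T,T,T)} — 2.
Total: 4 + 2 + 8 + 2 = 16.

16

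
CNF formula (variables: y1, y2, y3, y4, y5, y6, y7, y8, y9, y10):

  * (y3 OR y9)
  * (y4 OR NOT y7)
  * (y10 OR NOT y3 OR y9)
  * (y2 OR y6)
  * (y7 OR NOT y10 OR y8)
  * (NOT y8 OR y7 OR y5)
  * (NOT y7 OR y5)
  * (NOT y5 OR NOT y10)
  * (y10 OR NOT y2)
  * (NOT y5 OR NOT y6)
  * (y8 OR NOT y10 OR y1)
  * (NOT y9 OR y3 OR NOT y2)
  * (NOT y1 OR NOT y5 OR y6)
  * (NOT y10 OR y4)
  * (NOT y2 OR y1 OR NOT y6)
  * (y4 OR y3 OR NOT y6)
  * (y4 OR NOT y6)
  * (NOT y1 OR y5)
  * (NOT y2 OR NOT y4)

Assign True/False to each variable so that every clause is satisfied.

y1 = False  y2 = False  y3 = True  y4 = True  y5 = False  y6 = True  y7 = False  y8 = False  y9 = True  y10 = False

Check each clause:
  1. (y9 OR y3) — y9 is true.
  2. (NOT y7 OR y4) — NOT y7 is true.
  3. (NOT y3 OR y9 OR y10) — y9 is true.
  4. (y6 OR y2) — y6 is true.
  5. (y7 OR y8 OR NOT y10) — NOT y10 is true.
  6. (y5 OR NOT y8 OR y7) — NOT y8 is true.
  7. (NOT y7 OR y5) — NOT y7 is true.
  8. (NOT y10 OR NOT y5) — NOT y5 is true.
  9. (y10 OR NOT y2) — NOT y2 is true.
  10. (NOT y5 OR NOT y6) — NOT y5 is true.
  11. (y8 OR y1 OR NOT y10) — NOT y10 is true.
  12. (NOT y9 OR y3 OR NOT y2) — y3 is true.
  13. (NOT y5 OR NOT y1 OR y6) — NOT y5 is true.
  14. (y4 OR NOT y10) — y4 is true.
  15. (NOT y2 OR y1 OR NOT y6) — NOT y2 is true.
  16. (y3 OR y4 OR NOT y6) — y3 is true.
  17. (NOT y6 OR y4) — y4 is true.
  18. (NOT y1 OR y5) — NOT y1 is true.
  19. (NOT y4 OR NOT y2) — NOT y2 is true.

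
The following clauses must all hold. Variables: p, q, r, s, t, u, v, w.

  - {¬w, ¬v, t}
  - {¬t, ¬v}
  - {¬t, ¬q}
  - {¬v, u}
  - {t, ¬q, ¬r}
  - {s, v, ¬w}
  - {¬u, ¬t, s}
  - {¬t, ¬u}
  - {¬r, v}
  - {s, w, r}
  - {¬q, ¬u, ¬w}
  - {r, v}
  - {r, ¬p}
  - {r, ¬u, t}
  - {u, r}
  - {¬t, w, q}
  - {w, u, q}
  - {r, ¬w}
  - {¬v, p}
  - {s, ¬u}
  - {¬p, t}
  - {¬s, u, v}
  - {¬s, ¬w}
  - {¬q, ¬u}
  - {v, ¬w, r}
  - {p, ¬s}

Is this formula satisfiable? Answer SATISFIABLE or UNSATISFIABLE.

UNSATISFIABLE

u = True:
  propagation gives t=False, r=True, q=False, v=True; an empty clause results — contradiction.
u = False:
  propagation gives v=False, r=False; an empty clause results — contradiction.
Every branch closes, so no satisfying assignment exists.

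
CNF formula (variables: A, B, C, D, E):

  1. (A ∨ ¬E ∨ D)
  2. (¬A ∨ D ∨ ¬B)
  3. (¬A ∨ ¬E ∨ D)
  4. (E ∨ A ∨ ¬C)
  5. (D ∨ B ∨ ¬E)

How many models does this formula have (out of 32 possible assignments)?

Split on A, then D.
  A=1, D=1: B, C, E free → 2^3 = 8.
  A=1, D=0: remaining (B,C,E) ∈ {(0,0,0); (0,1,0)} — 2.
  A=0, D=1: B free; 3 ways for (C,E) × 2^1 = 6.
  A=0, D=0: remaining (B,C,E) ∈ {(0,0,0); (1,0,0)} — 2.
Total: 8 + 2 + 6 + 2 = 18.

18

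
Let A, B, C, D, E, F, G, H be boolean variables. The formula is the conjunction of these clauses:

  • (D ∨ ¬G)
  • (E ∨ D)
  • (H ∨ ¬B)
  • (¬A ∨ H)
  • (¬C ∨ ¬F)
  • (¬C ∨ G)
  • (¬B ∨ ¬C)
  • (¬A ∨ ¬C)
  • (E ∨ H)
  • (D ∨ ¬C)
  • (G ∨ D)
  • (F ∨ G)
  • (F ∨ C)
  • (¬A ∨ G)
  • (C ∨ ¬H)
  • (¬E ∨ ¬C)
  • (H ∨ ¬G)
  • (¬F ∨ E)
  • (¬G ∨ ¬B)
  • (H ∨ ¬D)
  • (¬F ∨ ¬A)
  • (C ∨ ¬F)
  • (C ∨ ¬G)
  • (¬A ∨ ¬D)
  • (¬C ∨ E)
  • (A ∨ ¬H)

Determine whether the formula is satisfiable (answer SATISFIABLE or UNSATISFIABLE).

UNSATISFIABLE

C = True:
  propagation gives F=False, G=True, D=True, B=False; an empty clause results — contradiction.
C = False:
  propagation gives F=True; an empty clause results — contradiction.
Every branch closes, so no satisfying assignment exists.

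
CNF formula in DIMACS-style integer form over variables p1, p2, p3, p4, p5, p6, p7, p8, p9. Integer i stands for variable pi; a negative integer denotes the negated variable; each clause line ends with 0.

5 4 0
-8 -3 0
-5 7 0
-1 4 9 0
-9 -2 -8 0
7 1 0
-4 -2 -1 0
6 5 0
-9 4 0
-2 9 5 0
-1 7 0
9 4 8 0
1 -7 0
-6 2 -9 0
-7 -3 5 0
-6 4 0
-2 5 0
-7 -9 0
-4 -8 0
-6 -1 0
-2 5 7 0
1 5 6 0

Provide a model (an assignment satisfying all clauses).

p1=T  p2=F  p3=F  p4=T  p5=T  p6=F  p7=T  p8=F  p9=F

Pure literal: p3 appears only negated; assign p3 = False.
Set p1 = True and propagate.
  then p7 is forced to True.
  then p9 is forced to False.
  then p4 is forced to True.
  then p2 is forced to False.
  then p8 is forced to False.
  then p6 is forced to False.
  then p5 is forced to True.
Every clause has at least one true literal under this assignment.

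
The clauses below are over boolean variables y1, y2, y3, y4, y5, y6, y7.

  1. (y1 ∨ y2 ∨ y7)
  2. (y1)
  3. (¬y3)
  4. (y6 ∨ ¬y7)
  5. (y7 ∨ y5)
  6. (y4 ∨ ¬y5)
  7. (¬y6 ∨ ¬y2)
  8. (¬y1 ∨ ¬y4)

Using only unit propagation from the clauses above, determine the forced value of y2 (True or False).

False

(y1) is a unit clause: y1 = True.
(¬y3) stands alone — y3 = False.
In (¬y4 ∨ ¬y1), ¬y1 is now false; ¬y4 must hold, so y4 = False.
From (¬y5 ∨ y4) and y4 = False: y5 = False.
(y7 ∨ y5) with y5 = False leaves only y7, so y7 = True.
(¬y7 ∨ y6): since y7 = True, the clause reduces to (y6). y6 = True.
(¬y2 ∨ ¬y6): since y6 = True, the clause reduces to (¬y2). y2 = False.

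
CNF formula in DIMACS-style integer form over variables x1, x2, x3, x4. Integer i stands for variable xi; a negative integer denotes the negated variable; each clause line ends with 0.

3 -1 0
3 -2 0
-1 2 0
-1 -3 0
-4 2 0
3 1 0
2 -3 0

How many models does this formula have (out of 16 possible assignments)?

2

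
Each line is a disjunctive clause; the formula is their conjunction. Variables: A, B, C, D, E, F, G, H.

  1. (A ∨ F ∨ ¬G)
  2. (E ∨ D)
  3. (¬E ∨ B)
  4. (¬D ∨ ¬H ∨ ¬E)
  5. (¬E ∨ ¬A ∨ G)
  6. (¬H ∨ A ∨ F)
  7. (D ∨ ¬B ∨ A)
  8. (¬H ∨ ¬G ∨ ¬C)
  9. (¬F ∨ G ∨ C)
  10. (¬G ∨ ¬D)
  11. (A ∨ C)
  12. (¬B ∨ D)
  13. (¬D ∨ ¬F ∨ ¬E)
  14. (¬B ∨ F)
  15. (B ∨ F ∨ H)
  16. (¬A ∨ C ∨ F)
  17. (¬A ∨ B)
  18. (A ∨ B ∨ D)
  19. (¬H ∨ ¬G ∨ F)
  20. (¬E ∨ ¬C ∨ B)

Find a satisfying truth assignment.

Branch on A: take A = False.
  then C is forced to True.
Try B = True.
  then D is forced to True.
  then G is forced to False.
  then F is forced to True.
  then E is forced to False.
H is now unconstrained; take H = False.
Every clause has at least one true literal under this assignment.

A = False, B = True, C = True, D = True, E = False, F = True, G = False, H = False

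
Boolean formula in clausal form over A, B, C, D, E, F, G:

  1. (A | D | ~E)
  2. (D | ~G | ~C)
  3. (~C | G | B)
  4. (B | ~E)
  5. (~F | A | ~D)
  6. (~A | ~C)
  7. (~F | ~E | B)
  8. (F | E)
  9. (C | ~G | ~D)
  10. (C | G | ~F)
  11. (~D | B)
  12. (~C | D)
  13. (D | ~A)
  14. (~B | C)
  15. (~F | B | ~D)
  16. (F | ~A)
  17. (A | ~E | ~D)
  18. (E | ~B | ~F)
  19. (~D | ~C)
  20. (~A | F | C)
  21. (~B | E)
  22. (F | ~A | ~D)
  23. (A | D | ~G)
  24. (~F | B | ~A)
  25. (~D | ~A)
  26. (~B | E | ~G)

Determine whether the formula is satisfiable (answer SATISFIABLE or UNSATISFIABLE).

UNSATISFIABLE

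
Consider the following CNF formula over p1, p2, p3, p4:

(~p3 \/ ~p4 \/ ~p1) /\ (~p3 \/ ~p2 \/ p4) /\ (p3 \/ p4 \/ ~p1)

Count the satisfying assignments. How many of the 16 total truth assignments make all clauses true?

10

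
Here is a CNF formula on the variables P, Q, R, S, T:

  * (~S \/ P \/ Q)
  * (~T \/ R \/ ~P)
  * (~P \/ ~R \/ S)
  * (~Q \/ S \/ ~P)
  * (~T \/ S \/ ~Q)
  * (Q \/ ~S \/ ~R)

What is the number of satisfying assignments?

15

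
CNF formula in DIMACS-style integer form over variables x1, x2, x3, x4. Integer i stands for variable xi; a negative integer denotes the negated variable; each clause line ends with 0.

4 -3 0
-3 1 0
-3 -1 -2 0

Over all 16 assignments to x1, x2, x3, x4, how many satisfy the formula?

Split on x3, then x1.
  x3=1, x1=1: remaining (x2,x4) ∈ {(0,1)} — 1.
  x3=1, x1=0: a clause becomes empty — 0.
  x3=0, x1=1: remaining (x2,x4) ∈ {(0,0); (0,1); (1,0); (1,1)} — 4.
  x3=0, x1=0: remaining (x2,x4) ∈ {(0,0); (0,1); (1,0); (1,1)} — 4.
Total: 1 + 0 + 4 + 4 = 9.

9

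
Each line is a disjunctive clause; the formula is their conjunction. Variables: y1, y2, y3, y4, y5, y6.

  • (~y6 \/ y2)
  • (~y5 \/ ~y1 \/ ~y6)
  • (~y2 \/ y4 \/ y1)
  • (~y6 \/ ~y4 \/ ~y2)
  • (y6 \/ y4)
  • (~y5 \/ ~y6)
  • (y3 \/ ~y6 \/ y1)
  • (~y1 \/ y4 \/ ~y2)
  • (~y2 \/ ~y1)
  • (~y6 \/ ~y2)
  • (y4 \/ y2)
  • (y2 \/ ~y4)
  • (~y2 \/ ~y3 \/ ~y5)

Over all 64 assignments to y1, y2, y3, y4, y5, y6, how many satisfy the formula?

The models are:
  y1=F y2=T y3=F y4=T y5=F y6=F
  y1=F y2=T y3=F y4=T y5=T y6=F
  y1=F y2=T y3=T y4=T y5=F y6=F
That's 3 in total.

3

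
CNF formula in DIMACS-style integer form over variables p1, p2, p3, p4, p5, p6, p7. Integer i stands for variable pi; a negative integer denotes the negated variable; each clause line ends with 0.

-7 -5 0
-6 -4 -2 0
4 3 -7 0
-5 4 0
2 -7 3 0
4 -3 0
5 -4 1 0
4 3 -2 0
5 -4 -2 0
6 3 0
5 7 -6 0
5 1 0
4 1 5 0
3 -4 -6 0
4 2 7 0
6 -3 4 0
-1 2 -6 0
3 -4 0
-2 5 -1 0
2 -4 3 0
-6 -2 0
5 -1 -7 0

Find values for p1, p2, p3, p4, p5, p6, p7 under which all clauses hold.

p1=True, p2=False, p3=True, p4=True, p5=True, p6=False, p7=False

Check each clause:
  1. (~p7 \/ ~p5) — ~p7 is true.
  2. (~p4 \/ ~p2 \/ ~p6) — ~p6 is true.
  3. (~p7 \/ p4 \/ p3) — ~p7 is true.
  4. (p4 \/ ~p5) — p4 is true.
  5. (~p7 \/ p3 \/ p2) — ~p7 is true.
  6. (~p3 \/ p4) — p4 is true.
  7. (~p4 \/ p5 \/ p1) — p1 is true.
  8. (~p2 \/ p4 \/ p3) — p3 is true.
  9. (~p2 \/ p5 \/ ~p4) — p5 is true.
  10. (p6 \/ p3) — p3 is true.
  11. (p7 \/ p5 \/ ~p6) — ~p6 is true.
  12. (p1 \/ p5) — p1 is true.
  13. (p4 \/ p5 \/ p1) — p1 is true.
  14. (~p6 \/ p3 \/ ~p4) — ~p6 is true.
  15. (p4 \/ p7 \/ p2) — p4 is true.
  16. (p6 \/ ~p3 \/ p4) — p4 is true.
  17. (p2 \/ ~p6 \/ ~p1) — ~p6 is true.
  18. (~p4 \/ p3) — p3 is true.
  19. (~p1 \/ p5 \/ ~p2) — p5 is true.
  20. (~p4 \/ p3 \/ p2) — p3 is true.
  21. (~p6 \/ ~p2) — ~p6 is true.
  22. (p5 \/ ~p1 \/ ~p7) — ~p7 is true.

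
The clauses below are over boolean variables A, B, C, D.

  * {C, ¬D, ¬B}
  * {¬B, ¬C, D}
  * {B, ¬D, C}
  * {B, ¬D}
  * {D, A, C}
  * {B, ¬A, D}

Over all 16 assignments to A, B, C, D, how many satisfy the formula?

4

The models are:
  A=0 B=0 C=1 D=0
  A=0 B=1 C=1 D=1
  A=1 B=1 C=0 D=0
  A=1 B=1 C=1 D=1
That's 4 in total.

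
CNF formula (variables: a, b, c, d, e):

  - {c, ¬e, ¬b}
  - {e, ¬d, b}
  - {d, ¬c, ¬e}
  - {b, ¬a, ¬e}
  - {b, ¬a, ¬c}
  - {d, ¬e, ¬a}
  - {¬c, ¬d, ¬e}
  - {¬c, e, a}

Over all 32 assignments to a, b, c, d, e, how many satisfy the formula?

Split on e, then c.
  e=T, c=T: a clause becomes empty — 0.
  e=T, c=F: remaining (a,b,d) ∈ {(F,F,F); (F,F,T)} — 2.
  e=F, c=T: remaining (a,b,d) ∈ {(T,T,F); (T,T,T)} — 2.
  e=F, c=F: a free; 3 ways for (b,d) × 2^1 = 6.
Total: 0 + 2 + 2 + 6 = 10.

10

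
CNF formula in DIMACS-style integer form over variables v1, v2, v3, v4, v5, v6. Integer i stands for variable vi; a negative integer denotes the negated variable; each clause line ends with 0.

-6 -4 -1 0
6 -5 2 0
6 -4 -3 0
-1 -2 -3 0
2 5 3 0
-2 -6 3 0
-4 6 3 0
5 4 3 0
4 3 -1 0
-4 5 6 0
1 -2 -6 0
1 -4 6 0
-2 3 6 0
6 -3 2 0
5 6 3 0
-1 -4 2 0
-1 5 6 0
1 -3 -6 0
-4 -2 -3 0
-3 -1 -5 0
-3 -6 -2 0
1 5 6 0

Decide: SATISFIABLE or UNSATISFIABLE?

SATISFIABLE

Branch on v1: take v1 = False.
The remaining clauses are satisfied by v2 = False, v3 = False, v4 = False, v5 = True, v6 = True.
Every clause has at least one true literal under this assignment.
So v1 = False, v2 = False, v3 = False, v4 = False, v5 = True, v6 = True is a satisfying assignment.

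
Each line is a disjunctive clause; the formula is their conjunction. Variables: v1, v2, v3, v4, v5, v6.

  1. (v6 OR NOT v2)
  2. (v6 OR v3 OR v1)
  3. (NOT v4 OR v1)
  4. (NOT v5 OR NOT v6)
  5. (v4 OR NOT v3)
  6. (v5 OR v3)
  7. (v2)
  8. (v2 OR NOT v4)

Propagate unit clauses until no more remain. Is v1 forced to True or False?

(v2) stands alone — v2 = True.
In (v6 OR NOT v2), NOT v2 is now false; v6 must hold, so v6 = True.
From (NOT v6 OR NOT v5) and v6 = True: v5 = False.
In (v5 OR v3), v5 is now false; v3 must hold, so v3 = True.
From (v4 OR NOT v3) and v3 = True: v4 = True.
In (NOT v4 OR v1), NOT v4 is now false; v1 must hold, so v1 = True.

True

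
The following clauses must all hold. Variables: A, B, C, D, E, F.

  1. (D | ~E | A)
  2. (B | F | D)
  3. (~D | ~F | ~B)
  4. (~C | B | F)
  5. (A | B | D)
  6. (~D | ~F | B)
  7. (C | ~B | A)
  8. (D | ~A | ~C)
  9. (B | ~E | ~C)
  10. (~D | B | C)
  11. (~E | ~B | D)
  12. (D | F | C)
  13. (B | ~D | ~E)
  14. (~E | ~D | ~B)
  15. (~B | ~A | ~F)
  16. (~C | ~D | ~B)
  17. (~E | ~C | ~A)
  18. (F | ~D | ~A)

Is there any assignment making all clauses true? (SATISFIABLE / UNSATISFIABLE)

E occurs only negated in the remaining clauses — set E = False.
Set A = False and propagate.
Try B = True.
  then C is forced to True.
  then D is forced to False.
F is now unconstrained; take F = True.
So A=False, B=True, C=True, D=False, E=False, F=True is a satisfying assignment.

SATISFIABLE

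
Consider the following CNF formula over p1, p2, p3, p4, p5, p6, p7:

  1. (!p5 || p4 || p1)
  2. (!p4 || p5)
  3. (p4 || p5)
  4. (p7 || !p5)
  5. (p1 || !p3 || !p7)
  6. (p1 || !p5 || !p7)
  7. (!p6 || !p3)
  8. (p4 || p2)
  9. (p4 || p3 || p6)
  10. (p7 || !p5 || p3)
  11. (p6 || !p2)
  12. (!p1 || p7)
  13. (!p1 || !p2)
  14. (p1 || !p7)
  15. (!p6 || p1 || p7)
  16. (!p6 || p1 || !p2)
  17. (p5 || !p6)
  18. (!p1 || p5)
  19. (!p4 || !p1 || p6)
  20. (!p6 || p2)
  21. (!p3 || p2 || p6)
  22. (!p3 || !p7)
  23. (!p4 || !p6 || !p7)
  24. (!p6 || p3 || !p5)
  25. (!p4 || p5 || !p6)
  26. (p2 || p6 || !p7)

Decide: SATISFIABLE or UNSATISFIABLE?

UNSATISFIABLE

p6 = True:
  propagation gives p3=False, p5=True; an empty clause results — contradiction.
p6 = False:
  propagation gives p2=False, p4=True, p5=True, p7=True; an empty clause results — contradiction.
Every branch closes, so no satisfying assignment exists.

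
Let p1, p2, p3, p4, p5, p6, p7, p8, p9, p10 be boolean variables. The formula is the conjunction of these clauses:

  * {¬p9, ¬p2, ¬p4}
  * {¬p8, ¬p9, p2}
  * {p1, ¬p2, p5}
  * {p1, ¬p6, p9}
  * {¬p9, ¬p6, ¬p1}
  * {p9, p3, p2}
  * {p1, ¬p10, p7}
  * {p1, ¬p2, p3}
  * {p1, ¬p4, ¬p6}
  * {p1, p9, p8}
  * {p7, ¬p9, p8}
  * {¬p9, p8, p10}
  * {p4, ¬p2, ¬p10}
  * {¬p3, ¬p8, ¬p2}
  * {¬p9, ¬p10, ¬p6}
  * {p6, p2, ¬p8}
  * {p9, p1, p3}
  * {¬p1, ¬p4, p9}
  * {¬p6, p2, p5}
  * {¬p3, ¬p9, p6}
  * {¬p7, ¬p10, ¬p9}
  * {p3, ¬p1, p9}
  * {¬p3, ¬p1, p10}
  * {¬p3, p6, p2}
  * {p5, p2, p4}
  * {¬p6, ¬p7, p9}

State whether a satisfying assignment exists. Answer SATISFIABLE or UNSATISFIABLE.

SATISFIABLE

Pure literal: p5 appears only positively; assign p5 = True.
Try p1 = True.
Try p2 = False.
Set p3 = True and propagate.
  then p10 is forced to True.
  then p6 is forced to True.
  then p9 is forced to False.
  then p4 is forced to False.
  then p7 is forced to False.
p8 is now unconstrained; take p8 = False.
So p1 = True, p2 = False, p3 = True, p4 = False, p5 = True, p6 = True, p7 = False, p8 = False, p9 = False, p10 = True is a satisfying assignment.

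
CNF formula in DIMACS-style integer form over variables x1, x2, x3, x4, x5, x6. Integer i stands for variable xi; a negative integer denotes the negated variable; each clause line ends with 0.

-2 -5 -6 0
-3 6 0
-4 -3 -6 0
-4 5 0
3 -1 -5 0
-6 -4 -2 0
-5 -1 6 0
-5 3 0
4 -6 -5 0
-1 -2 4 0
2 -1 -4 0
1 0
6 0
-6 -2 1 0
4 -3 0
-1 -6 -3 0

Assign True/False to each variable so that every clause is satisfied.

x1=1, x2=0, x3=0, x4=0, x5=0, x6=1

Check each clause:
  1. {¬x5, ¬x6, ¬x2} — ¬x5 is true.
  2. {x6, ¬x3} — ¬x3 is true.
  3. {¬x3, ¬x6, ¬x4} — ¬x4 is true.
  4. {¬x4, x5} — ¬x4 is true.
  5. {¬x5, x3, ¬x1} — ¬x5 is true.
  6. {¬x6, ¬x4, ¬x2} — ¬x4 is true.
  7. {¬x5, ¬x1, x6} — ¬x5 is true.
  8. {x3, ¬x5} — ¬x5 is true.
  9. {¬x5, ¬x6, x4} — ¬x5 is true.
  10. {¬x1, ¬x2, x4} — ¬x2 is true.
  11. {¬x4, x2, ¬x1} — ¬x4 is true.
  12. {x1} — x1 is true.
  13. {x6} — x6 is true.
  14. {¬x2, x1, ¬x6} — x1 is true.
  15. {x4, ¬x3} — ¬x3 is true.
  16. {¬x6, ¬x1, ¬x3} — ¬x3 is true.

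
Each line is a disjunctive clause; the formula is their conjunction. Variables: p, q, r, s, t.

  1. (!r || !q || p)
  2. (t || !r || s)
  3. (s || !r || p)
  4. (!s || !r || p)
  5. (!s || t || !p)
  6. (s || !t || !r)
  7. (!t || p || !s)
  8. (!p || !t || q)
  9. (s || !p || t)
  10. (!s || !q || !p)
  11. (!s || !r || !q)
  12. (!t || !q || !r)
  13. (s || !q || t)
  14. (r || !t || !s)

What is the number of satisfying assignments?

6

Satisfying assignments:
  p=F q=F r=F s=F t=F
  p=F q=F r=F s=F t=T
  p=F q=F r=F s=T t=F
  p=F q=T r=F s=F t=T
  p=F q=T r=F s=T t=F
  p=T q=T r=F s=F t=T
That's 6 in total.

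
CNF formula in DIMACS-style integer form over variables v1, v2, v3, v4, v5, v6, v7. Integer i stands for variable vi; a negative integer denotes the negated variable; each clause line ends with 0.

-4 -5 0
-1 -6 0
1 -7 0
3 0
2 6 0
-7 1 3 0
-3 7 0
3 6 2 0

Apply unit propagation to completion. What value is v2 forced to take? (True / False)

True

(v3) stands alone — v3 = True.
(!v3 || v7) with v3 = True leaves only v7, so v7 = True.
In (!v7 || v1), !v7 is now false; v1 must hold, so v1 = True.
(!v6 || !v1) with v1 = True leaves only !v6, so v6 = False.
(v6 || v2): since v6 = False, the clause reduces to (v2). v2 = True.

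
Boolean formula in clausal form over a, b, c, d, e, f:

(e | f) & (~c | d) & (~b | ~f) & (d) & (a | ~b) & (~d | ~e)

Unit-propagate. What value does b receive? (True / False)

False

(d) is a unit clause: d = True.
In (~e | ~d), ~d is now false; ~e must hold, so e = False.
From (f | e) and e = False: f = True.
(~b | ~f) with f = True leaves only ~b, so b = False.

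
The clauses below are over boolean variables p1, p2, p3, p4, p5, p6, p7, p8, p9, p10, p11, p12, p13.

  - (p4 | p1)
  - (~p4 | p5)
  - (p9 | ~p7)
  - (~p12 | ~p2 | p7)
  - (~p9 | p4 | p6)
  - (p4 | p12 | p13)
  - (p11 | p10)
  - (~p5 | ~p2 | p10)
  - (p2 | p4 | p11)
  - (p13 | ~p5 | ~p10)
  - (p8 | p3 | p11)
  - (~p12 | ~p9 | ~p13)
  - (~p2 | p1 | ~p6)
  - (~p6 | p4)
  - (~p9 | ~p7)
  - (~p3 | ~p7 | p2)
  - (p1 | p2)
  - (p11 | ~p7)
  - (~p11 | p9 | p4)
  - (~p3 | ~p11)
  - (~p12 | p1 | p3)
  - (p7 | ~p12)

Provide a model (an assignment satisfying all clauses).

p1=1, p2=1, p3=1, p4=1, p5=1, p6=0, p7=0, p8=0, p9=1, p10=1, p11=0, p12=0, p13=1

Check each clause:
  1. (p1 | p4) — p1 is true.
  2. (p5 | ~p4) — p5 is true.
  3. (p9 | ~p7) — p9 is true.
  4. (~p2 | p7 | ~p12) — ~p12 is true.
  5. (~p9 | p4 | p6) — p4 is true.
  6. (p13 | p4 | p12) — p4 is true.
  7. (p10 | p11) — p10 is true.
  8. (p10 | ~p5 | ~p2) — p10 is true.
  9. (p2 | p4 | p11) — p2 is true.
  10. (~p10 | p13 | ~p5) — p13 is true.
  11. (p11 | p3 | p8) — p3 is true.
  12. (~p13 | ~p12 | ~p9) — ~p12 is true.
  13. (~p6 | p1 | ~p2) — p1 is true.
  14. (p4 | ~p6) — ~p6 is true.
  15. (~p7 | ~p9) — ~p7 is true.
  16. (~p7 | ~p3 | p2) — ~p7 is true.
  17. (p2 | p1) — p1 is true.
  18. (~p7 | p11) — ~p7 is true.
  19. (~p11 | p9 | p4) — p9 is true.
  20. (~p11 | ~p3) — ~p11 is true.
  21. (~p12 | p1 | p3) — p1 is true.
  22. (p7 | ~p12) — ~p12 is true.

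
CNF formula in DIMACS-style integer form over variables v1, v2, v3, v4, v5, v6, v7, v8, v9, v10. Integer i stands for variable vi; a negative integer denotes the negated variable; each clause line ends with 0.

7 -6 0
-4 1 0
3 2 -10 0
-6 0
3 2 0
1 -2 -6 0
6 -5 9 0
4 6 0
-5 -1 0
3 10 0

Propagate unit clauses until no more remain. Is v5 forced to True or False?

(~v6) stands alone — v6 = False.
From (v6 \/ v4) and v6 = False: v4 = True.
In (v1 \/ ~v4), ~v4 is now false; v1 must hold, so v1 = True.
(~v5 \/ ~v1) with v1 = True leaves only ~v5, so v5 = False.

False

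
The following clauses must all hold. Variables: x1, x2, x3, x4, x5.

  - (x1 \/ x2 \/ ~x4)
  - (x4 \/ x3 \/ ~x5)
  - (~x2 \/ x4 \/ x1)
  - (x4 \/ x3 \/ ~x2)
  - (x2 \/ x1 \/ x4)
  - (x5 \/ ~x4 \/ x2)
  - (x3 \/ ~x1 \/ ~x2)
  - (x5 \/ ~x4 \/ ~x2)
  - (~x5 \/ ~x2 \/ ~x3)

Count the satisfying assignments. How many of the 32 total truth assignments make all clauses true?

7

The models are:
  x1=0 x2=1 x3=0 x4=1 x5=1
  x1=1 x2=0 x3=0 x4=0 x5=0
  x1=1 x2=0 x3=0 x4=1 x5=1
  x1=1 x2=0 x3=1 x4=0 x5=0
  x1=1 x2=0 x3=1 x4=0 x5=1
  x1=1 x2=0 x3=1 x4=1 x5=1
  x1=1 x2=1 x3=1 x4=0 x5=0
That's 7 in total.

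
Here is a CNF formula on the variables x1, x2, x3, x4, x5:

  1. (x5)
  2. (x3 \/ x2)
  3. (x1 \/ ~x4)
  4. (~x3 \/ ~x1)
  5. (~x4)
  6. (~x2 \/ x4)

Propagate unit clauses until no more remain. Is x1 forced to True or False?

Unit clause (x5) sets x5 = True.
Unit clause (~x4) sets x4 = False.
(x4 \/ ~x2): since x4 = False, the clause reduces to (~x2). x2 = False.
In (x3 \/ x2), x2 is now false; x3 must hold, so x3 = True.
From (~x1 \/ ~x3) and x3 = True: x1 = False.

False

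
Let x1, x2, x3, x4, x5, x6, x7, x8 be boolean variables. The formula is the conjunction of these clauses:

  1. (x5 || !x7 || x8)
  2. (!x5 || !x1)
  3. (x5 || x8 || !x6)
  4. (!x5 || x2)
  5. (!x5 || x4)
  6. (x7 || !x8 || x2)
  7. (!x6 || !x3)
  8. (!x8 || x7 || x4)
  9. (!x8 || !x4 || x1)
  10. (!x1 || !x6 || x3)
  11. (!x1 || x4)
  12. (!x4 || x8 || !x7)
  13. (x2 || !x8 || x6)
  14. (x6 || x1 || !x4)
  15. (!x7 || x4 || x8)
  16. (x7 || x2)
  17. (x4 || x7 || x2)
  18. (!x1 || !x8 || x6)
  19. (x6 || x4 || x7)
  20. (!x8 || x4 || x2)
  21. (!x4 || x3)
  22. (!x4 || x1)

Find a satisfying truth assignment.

x1=False  x2=True  x3=False  x4=False  x5=False  x6=True  x7=True  x8=True

Pure literal: x2 appears only positively; assign x2 = True.
Set x1 = False and propagate.
  then x4 is forced to False.
  then x5 is forced to False.
Set x3 = False and propagate.
Set x6 = True and propagate.
  then x8 is forced to True.
  then x7 is forced to True.
Every clause has at least one true literal under this assignment.
Check each clause:
  1. (x5 || !x7 || x8) — x8 is true.
  2. (!x1 || !x5) — !x5 is true.
  3. (x8 || !x6 || x5) — x8 is true.
  4. (!x5 || x2) — x2 is true.
  5. (!x5 || x4) — !x5 is true.
  6. (x2 || !x8 || x7) — x2 is true.
  7. (!x3 || !x6) — !x3 is true.
  8. (x4 || !x8 || x7) — x7 is true.
  9. (!x8 || x1 || !x4) — !x4 is true.
  10. (x3 || !x6 || !x1) — !x1 is true.
  11. (!x1 || x4) — !x1 is true.
  12. (x8 || !x7 || !x4) — x8 is true.
  13. (x2 || x6 || !x8) — x2 is true.
  14. (x1 || !x4 || x6) — !x4 is true.
  15. (!x7 || x8 || x4) — x8 is true.
  16. (x2 || x7) — x2 is true.
  17. (x2 || x4 || x7) — x2 is true.
  18. (x6 || !x8 || !x1) — !x1 is true.
  19. (x6 || x4 || x7) — x6 is true.
  20. (!x8 || x2 || x4) — x2 is true.
  21. (!x4 || x3) — !x4 is true.
  22. (x1 || !x4) — !x4 is true.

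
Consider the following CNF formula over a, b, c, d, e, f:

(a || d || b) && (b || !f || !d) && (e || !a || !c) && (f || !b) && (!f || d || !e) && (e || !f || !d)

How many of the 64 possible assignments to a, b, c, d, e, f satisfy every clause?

18

Case analysis on d and f:
  d=T, f=T: remaining (a,b,c,e) ∈ {(F,T,F,T); (F,T,T,T); (T,T,F,T); (T,T,T,T)} — 4.
  d=T, f=F: 7 of the 16 assignments to (a,b,c,e) work.
  d=F, f=T: remaining (a,b,c,e) ∈ {(F,T,F,F); (F,T,T,F); (T,F,F,F); (T,T,F,F)} — 4.
  d=F, f=F: remaining (a,b,c,e) ∈ {(T,F,F,F); (T,F,F,T); (T,F,T,T)} — 3.
Total: 4 + 7 + 4 + 3 = 18.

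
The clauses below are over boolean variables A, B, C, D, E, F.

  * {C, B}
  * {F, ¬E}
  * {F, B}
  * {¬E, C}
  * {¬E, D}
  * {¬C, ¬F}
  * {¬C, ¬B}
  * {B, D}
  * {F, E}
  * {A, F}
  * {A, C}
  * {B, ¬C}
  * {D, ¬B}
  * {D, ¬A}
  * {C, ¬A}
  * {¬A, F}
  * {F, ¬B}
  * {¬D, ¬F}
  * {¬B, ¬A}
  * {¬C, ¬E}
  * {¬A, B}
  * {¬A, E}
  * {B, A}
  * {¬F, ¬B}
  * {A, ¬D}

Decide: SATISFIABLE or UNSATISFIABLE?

B = True:
  propagation gives C=False, E=False, F=True; an empty clause results — contradiction.
B = False:
  propagation gives C=True; an empty clause results — contradiction.
Every branch closes, so no satisfying assignment exists.

UNSATISFIABLE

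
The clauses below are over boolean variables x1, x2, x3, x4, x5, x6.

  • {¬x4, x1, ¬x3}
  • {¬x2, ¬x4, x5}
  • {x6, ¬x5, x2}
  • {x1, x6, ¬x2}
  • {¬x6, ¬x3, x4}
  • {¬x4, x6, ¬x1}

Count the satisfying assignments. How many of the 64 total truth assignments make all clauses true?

26

Case analysis on x4 and x6:
  x4=1, x6=1: 9 of the 16 assignments to (x1,x2,x3,x5) work.
  x4=1, x6=0: remaining (x1,x2,x3,x5) ∈ {(0,0,0,0)} — 1.
  x4=0, x6=1: forces x3=0; x1, x2, x5 free → 2^3 = 8.
  x4=0, x6=0: x3 free; 4 ways for (x1,x2,x5) × 2^1 = 8.
Total: 9 + 1 + 8 + 8 = 26.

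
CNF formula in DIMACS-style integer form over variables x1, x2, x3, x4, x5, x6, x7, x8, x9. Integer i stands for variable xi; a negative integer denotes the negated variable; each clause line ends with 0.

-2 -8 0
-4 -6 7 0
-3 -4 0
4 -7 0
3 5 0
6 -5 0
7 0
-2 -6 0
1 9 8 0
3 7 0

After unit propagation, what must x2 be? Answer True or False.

Unit clause (x7) sets x7 = True.
(x4 OR NOT x7) with x7 = True leaves only x4, so x4 = True.
In (NOT x3 OR NOT x4), NOT x4 is now false; NOT x3 must hold, so x3 = False.
In (x3 OR x5), x3 is now false; x5 must hold, so x5 = True.
(NOT x5 OR x6): since x5 = True, the clause reduces to (x6). x6 = True.
In (NOT x2 OR NOT x6), NOT x6 is now false; NOT x2 must hold, so x2 = False.

False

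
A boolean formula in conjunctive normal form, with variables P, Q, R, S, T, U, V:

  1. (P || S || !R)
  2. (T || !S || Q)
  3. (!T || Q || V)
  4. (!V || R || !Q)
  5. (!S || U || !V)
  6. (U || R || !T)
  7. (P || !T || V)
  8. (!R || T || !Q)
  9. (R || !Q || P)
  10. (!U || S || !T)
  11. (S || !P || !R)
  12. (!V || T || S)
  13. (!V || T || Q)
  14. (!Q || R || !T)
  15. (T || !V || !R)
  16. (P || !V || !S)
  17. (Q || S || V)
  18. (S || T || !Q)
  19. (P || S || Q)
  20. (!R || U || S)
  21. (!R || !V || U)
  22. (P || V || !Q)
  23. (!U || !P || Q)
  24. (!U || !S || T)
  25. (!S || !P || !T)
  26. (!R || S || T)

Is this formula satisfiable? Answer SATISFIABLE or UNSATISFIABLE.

SATISFIABLE

Branch on P: take P = True.
For the remaining variables, Q = True, R = False, S = True, T = False, U = False, V = False works.
Every clause has at least one true literal under this assignment.
So P=1, Q=1, R=0, S=1, T=0, U=0, V=0 is a satisfying assignment.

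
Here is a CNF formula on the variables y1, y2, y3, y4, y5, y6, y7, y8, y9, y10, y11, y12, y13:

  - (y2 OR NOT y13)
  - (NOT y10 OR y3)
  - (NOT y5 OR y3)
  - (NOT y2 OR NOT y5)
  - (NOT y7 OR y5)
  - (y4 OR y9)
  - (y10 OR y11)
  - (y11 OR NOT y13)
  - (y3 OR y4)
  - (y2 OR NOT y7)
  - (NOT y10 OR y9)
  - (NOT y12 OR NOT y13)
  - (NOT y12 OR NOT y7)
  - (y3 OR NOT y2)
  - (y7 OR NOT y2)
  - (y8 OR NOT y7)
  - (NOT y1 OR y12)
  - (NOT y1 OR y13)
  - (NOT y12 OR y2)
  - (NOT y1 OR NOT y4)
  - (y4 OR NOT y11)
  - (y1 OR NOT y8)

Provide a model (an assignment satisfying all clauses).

y1=False, y2=False, y3=True, y4=True, y5=True, y6=True, y7=False, y8=False, y9=True, y10=True, y11=True, y12=False, y13=False

Check each clause:
  1. (y2 OR NOT y13) — NOT y13 is true.
  2. (y3 OR NOT y10) — y3 is true.
  3. (y3 OR NOT y5) — y3 is true.
  4. (NOT y2 OR NOT y5) — NOT y2 is true.
  5. (y5 OR NOT y7) — NOT y7 is true.
  6. (y9 OR y4) — y9 is true.
  7. (y10 OR y11) — y10 is true.
  8. (NOT y13 OR y11) — y11 is true.
  9. (y4 OR y3) — y3 is true.
  10. (y2 OR NOT y7) — NOT y7 is true.
  11. (y9 OR NOT y10) — y9 is true.
  12. (NOT y13 OR NOT y12) — NOT y13 is true.
  13. (NOT y12 OR NOT y7) — NOT y7 is true.
  14. (NOT y2 OR y3) — y3 is true.
  15. (y7 OR NOT y2) — NOT y2 is true.
  16. (y8 OR NOT y7) — NOT y7 is true.
  17. (NOT y1 OR y12) — NOT y1 is true.
  18. (y13 OR NOT y1) — NOT y1 is true.
  19. (NOT y12 OR y2) — NOT y12 is true.
  20. (NOT y1 OR NOT y4) — NOT y1 is true.
  21. (y4 OR NOT y11) — y4 is true.
  22. (NOT y8 OR y1) — NOT y8 is true.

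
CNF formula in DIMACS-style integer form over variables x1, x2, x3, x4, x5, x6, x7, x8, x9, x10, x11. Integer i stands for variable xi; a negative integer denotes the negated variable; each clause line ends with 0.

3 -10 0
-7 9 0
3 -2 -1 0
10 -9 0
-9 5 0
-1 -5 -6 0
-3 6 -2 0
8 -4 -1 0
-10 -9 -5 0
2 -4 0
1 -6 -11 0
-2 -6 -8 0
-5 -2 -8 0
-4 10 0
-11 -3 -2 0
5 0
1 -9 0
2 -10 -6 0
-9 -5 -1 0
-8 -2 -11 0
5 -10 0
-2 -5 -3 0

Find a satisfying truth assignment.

x1=False, x2=False, x3=False, x4=False, x5=True, x6=True, x7=False, x8=False, x9=False, x10=False, x11=False

The clause (x5) is unit: x5 must be True.
Pure literal: x4 appears only negated; assign x4 = False.
x7 occurs only negated in the remaining clauses — set x7 = False.
Set x1 = False and propagate.
  then x9 is forced to False.
For the remaining variables, x2 = False, x3 = False, x6 = True, x8 = False, x10 = False, x11 = False works.
Every clause has at least one true literal under this assignment.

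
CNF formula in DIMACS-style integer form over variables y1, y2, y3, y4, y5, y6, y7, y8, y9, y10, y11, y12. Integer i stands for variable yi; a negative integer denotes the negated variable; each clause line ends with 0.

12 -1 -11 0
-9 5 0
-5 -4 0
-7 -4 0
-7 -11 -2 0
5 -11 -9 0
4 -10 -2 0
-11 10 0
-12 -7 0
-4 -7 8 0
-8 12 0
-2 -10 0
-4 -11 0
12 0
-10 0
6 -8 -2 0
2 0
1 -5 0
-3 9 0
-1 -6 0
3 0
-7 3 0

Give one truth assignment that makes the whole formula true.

y1=1, y2=1, y3=1, y4=0, y5=1, y6=0, y7=0, y8=0, y9=1, y10=0, y11=0, y12=1

Check each clause:
  1. (y12 OR NOT y11 OR NOT y1) — y12 is true.
  2. (y5 OR NOT y9) — y5 is true.
  3. (NOT y5 OR NOT y4) — NOT y4 is true.
  4. (NOT y7 OR NOT y4) — NOT y7 is true.
  5. (NOT y11 OR NOT y2 OR NOT y7) — NOT y7 is true.
  6. (y5 OR NOT y9 OR NOT y11) — NOT y11 is true.
  7. (y4 OR NOT y10 OR NOT y2) — NOT y10 is true.
  8. (y10 OR NOT y11) — NOT y11 is true.
  9. (NOT y12 OR NOT y7) — NOT y7 is true.
  10. (NOT y7 OR NOT y4 OR y8) — NOT y7 is true.
  11. (NOT y8 OR y12) — NOT y8 is true.
  12. (NOT y10 OR NOT y2) — NOT y10 is true.
  13. (NOT y4 OR NOT y11) — NOT y4 is true.
  14. (y12) — y12 is true.
  15. (NOT y10) — NOT y10 is true.
  16. (NOT y8 OR NOT y2 OR y6) — NOT y8 is true.
  17. (y2) — y2 is true.
  18. (NOT y5 OR y1) — y1 is true.
  19. (y9 OR NOT y3) — y9 is true.
  20. (NOT y1 OR NOT y6) — NOT y6 is true.
  21. (y3) — y3 is true.
  22. (y3 OR NOT y7) — NOT y7 is true.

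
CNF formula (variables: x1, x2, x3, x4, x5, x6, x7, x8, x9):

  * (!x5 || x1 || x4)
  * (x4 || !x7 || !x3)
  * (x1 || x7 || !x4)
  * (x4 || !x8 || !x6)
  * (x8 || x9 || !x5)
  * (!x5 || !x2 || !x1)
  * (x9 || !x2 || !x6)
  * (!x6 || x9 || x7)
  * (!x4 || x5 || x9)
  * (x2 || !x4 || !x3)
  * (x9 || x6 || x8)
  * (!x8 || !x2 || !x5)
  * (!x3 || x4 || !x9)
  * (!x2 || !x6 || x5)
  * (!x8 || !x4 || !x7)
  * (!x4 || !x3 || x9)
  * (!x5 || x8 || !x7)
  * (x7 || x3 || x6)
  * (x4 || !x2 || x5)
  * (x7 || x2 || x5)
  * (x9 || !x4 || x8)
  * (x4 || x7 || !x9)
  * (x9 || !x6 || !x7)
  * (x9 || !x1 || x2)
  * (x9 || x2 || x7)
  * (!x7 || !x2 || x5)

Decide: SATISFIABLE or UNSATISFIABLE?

SATISFIABLE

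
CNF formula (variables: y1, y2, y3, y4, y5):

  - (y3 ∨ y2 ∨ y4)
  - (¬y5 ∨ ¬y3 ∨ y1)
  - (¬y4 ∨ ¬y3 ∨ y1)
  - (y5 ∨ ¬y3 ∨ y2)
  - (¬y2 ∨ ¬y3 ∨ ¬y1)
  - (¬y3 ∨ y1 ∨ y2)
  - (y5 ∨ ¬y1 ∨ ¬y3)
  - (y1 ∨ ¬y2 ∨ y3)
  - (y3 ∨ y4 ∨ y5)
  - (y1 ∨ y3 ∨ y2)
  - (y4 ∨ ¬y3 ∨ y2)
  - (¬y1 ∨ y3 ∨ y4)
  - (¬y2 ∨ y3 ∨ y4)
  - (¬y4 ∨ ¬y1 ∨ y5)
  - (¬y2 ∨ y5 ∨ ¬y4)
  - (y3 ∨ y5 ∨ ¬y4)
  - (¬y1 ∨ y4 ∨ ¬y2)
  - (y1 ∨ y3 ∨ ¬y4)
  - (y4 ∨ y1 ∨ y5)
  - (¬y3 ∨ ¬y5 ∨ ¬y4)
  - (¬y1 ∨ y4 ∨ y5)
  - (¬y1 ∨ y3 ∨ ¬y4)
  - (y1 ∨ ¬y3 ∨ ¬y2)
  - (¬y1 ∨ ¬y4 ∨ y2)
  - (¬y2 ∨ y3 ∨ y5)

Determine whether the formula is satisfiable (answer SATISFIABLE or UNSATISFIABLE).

UNSATISFIABLE

y3 = True:
  y1 = True:
    propagation gives y2=False, y5=True, y4=True; an empty clause results — contradiction.
  y1 = False:
    propagation gives y5=False, y4=False; an empty clause results — contradiction.
y3 = False:
  y4 = True:
    propagation gives y5=True, y1=True; an empty clause results — contradiction.
  y4 = False:
    propagation gives y2=True; an empty clause results — contradiction.
Every branch closes, so no satisfying assignment exists.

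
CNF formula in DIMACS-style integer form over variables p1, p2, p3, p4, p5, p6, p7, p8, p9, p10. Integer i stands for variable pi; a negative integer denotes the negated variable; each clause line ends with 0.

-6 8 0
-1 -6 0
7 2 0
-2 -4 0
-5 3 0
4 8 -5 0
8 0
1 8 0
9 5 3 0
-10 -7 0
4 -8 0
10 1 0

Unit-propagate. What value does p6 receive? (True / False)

Unit clause (p8) sets p8 = True.
(p4 OR NOT p8) with p8 = True leaves only p4, so p4 = True.
(NOT p2 OR NOT p4): since p4 = True, the clause reduces to (NOT p2). p2 = False.
In (p7 OR p2), p2 is now false; p7 must hold, so p7 = True.
(NOT p10 OR NOT p7) with p7 = True leaves only NOT p10, so p10 = False.
In (p1 OR p10), p10 is now false; p1 must hold, so p1 = True.
From (NOT p1 OR NOT p6) and p1 = True: p6 = False.

False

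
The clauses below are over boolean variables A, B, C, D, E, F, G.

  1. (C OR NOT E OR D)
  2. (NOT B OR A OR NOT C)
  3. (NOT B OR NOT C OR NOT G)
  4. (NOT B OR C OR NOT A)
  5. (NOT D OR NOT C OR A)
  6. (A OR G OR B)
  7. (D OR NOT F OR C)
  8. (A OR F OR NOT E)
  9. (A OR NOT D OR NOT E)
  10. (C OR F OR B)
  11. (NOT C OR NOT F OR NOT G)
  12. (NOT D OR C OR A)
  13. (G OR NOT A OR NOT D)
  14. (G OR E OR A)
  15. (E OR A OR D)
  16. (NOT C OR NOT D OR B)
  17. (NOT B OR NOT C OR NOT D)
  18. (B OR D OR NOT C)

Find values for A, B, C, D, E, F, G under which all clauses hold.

Set A = True and propagate.
The remaining clauses are satisfied by B = False, C = False, D = True, E = True, F = True, G = True.

A = True  B = False  C = False  D = True  E = True  F = True  G = True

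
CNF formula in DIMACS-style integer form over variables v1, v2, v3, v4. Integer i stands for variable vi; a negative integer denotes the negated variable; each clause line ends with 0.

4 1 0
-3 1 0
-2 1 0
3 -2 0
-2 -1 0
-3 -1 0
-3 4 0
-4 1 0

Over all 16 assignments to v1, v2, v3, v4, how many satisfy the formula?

Satisfying assignments:
  v1=1 v2=0 v3=0 v4=0
  v1=1 v2=0 v3=0 v4=1
That's 2 in total.

2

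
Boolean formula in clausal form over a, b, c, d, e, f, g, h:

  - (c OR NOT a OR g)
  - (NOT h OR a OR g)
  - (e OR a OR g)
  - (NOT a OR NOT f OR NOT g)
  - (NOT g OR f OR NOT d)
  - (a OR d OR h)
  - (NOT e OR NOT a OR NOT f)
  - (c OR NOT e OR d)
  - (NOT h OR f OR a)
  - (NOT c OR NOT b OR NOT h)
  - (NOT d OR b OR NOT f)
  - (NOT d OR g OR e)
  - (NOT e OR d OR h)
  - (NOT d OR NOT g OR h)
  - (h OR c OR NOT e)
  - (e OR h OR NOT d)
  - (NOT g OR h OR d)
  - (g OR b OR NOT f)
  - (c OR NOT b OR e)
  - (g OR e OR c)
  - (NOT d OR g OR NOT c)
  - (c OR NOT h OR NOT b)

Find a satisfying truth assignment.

a=T, b=T, c=T, d=F, e=F, f=F, g=F, h=F

Set a = True and propagate.
Set b = True and propagate.
Try c = True.
  then h is forced to False.
The remaining clauses are satisfied by d = False, e = False, f = False, g = False.
Check each clause:
  1. (NOT a OR c OR g) — c is true.
  2. (g OR a OR NOT h) — NOT h is true.
  3. (e OR a OR g) — a is true.
  4. (NOT a OR NOT g OR NOT f) — NOT g is true.
  5. (f OR NOT g OR NOT d) — NOT g is true.
  6. (a OR d OR h) — a is true.
  7. (NOT f OR NOT a OR NOT e) — NOT f is true.
  8. (d OR c OR NOT e) — c is true.
  9. (f OR NOT h OR a) — NOT h is true.
  10. (NOT c OR NOT h OR NOT b) — NOT h is true.
  11. (NOT d OR b OR NOT f) — NOT f is true.
  12. (g OR e OR NOT d) — NOT d is true.
  13. (NOT e OR h OR d) — NOT e is true.
  14. (h OR NOT d OR NOT g) — NOT g is true.
  15. (c OR h OR NOT e) — c is true.
  16. (e OR NOT d OR h) — NOT d is true.
  17. (d OR h OR NOT g) — NOT g is true.
  18. (b OR g OR NOT f) — b is true.
  19. (NOT b OR c OR e) — c is true.
  20. (c OR e OR g) — c is true.
  21. (g OR NOT c OR NOT d) — NOT d is true.
  22. (NOT b OR c OR NOT h) — NOT h is true.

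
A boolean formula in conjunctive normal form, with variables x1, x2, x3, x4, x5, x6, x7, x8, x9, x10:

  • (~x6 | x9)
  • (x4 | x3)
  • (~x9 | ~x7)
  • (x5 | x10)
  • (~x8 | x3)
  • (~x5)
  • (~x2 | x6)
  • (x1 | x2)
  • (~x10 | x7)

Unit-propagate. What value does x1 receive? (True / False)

True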